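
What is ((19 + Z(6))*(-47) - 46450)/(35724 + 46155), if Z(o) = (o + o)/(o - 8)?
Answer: -2241/3899 ≈ -0.57476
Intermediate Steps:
Z(o) = 2*o/(-8 + o) (Z(o) = (2*o)/(-8 + o) = 2*o/(-8 + o))
((19 + Z(6))*(-47) - 46450)/(35724 + 46155) = ((19 + 2*6/(-8 + 6))*(-47) - 46450)/(35724 + 46155) = ((19 + 2*6/(-2))*(-47) - 46450)/81879 = ((19 + 2*6*(-½))*(-47) - 46450)*(1/81879) = ((19 - 6)*(-47) - 46450)*(1/81879) = (13*(-47) - 46450)*(1/81879) = (-611 - 46450)*(1/81879) = -47061*1/81879 = -2241/3899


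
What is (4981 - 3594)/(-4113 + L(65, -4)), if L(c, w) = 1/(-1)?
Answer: -1387/4114 ≈ -0.33714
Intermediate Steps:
L(c, w) = -1
(4981 - 3594)/(-4113 + L(65, -4)) = (4981 - 3594)/(-4113 - 1) = 1387/(-4114) = 1387*(-1/4114) = -1387/4114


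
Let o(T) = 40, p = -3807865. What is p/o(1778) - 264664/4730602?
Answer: -1801350437129/18922408 ≈ -95197.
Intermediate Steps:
p/o(1778) - 264664/4730602 = -3807865/40 - 264664/4730602 = -3807865*1/40 - 264664*1/4730602 = -761573/8 - 132332/2365301 = -1801350437129/18922408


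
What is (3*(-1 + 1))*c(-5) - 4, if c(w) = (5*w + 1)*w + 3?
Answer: -4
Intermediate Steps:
c(w) = 3 + w*(1 + 5*w) (c(w) = (1 + 5*w)*w + 3 = w*(1 + 5*w) + 3 = 3 + w*(1 + 5*w))
(3*(-1 + 1))*c(-5) - 4 = (3*(-1 + 1))*(3 - 5 + 5*(-5)**2) - 4 = (3*0)*(3 - 5 + 5*25) - 4 = 0*(3 - 5 + 125) - 4 = 0*123 - 4 = 0 - 4 = -4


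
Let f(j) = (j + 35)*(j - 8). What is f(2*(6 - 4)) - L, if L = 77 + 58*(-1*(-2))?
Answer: -349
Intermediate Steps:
L = 193 (L = 77 + 58*2 = 77 + 116 = 193)
f(j) = (-8 + j)*(35 + j) (f(j) = (35 + j)*(-8 + j) = (-8 + j)*(35 + j))
f(2*(6 - 4)) - L = (-280 + (2*(6 - 4))² + 27*(2*(6 - 4))) - 1*193 = (-280 + (2*2)² + 27*(2*2)) - 193 = (-280 + 4² + 27*4) - 193 = (-280 + 16 + 108) - 193 = -156 - 193 = -349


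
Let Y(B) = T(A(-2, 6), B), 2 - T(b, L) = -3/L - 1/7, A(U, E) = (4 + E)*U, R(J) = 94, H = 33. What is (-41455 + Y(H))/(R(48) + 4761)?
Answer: -3191863/373835 ≈ -8.5382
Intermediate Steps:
A(U, E) = U*(4 + E)
T(b, L) = 15/7 + 3/L (T(b, L) = 2 - (-3/L - 1/7) = 2 - (-3/L - 1*⅐) = 2 - (-3/L - ⅐) = 2 - (-⅐ - 3/L) = 2 + (⅐ + 3/L) = 15/7 + 3/L)
Y(B) = 15/7 + 3/B
(-41455 + Y(H))/(R(48) + 4761) = (-41455 + (15/7 + 3/33))/(94 + 4761) = (-41455 + (15/7 + 3*(1/33)))/4855 = (-41455 + (15/7 + 1/11))*(1/4855) = (-41455 + 172/77)*(1/4855) = -3191863/77*1/4855 = -3191863/373835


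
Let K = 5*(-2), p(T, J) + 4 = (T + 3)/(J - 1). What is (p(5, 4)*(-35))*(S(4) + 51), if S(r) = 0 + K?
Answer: 5740/3 ≈ 1913.3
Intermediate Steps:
p(T, J) = -4 + (3 + T)/(-1 + J) (p(T, J) = -4 + (T + 3)/(J - 1) = -4 + (3 + T)/(-1 + J))
K = -10
S(r) = -10 (S(r) = 0 - 10 = -10)
(p(5, 4)*(-35))*(S(4) + 51) = (((7 + 5 - 4*4)/(-1 + 4))*(-35))*(-10 + 51) = (((7 + 5 - 16)/3)*(-35))*41 = (((⅓)*(-4))*(-35))*41 = -4/3*(-35)*41 = (140/3)*41 = 5740/3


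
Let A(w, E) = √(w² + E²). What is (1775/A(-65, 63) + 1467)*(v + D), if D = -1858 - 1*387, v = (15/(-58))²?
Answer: -11078717985/3364 - 13404720125*√8194/27564616 ≈ -3.3373e+6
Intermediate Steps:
A(w, E) = √(E² + w²)
v = 225/3364 (v = (15*(-1/58))² = (-15/58)² = 225/3364 ≈ 0.066885)
D = -2245 (D = -1858 - 387 = -2245)
(1775/A(-65, 63) + 1467)*(v + D) = (1775/(√(63² + (-65)²)) + 1467)*(225/3364 - 2245) = (1775/(√(3969 + 4225)) + 1467)*(-7551955/3364) = (1775/(√8194) + 1467)*(-7551955/3364) = (1775*(√8194/8194) + 1467)*(-7551955/3364) = (1775*√8194/8194 + 1467)*(-7551955/3364) = (1467 + 1775*√8194/8194)*(-7551955/3364) = -11078717985/3364 - 13404720125*√8194/27564616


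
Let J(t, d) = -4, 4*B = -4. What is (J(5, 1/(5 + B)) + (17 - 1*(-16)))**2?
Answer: 841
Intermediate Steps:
B = -1 (B = (1/4)*(-4) = -1)
(J(5, 1/(5 + B)) + (17 - 1*(-16)))**2 = (-4 + (17 - 1*(-16)))**2 = (-4 + (17 + 16))**2 = (-4 + 33)**2 = 29**2 = 841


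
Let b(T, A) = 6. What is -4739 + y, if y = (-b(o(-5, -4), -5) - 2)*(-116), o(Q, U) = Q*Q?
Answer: -3811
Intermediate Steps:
o(Q, U) = Q²
y = 928 (y = (-1*6 - 2)*(-116) = (-6 - 2)*(-116) = -8*(-116) = 928)
-4739 + y = -4739 + 928 = -3811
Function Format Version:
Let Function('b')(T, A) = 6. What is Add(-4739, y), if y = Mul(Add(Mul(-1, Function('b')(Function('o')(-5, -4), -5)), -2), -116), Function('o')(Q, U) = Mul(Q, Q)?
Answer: -3811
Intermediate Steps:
Function('o')(Q, U) = Pow(Q, 2)
y = 928 (y = Mul(Add(Mul(-1, 6), -2), -116) = Mul(Add(-6, -2), -116) = Mul(-8, -116) = 928)
Add(-4739, y) = Add(-4739, 928) = -3811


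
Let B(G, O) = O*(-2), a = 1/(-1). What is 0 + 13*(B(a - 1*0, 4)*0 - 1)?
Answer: -13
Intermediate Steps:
a = -1
B(G, O) = -2*O
0 + 13*(B(a - 1*0, 4)*0 - 1) = 0 + 13*(-2*4*0 - 1) = 0 + 13*(-8*0 - 1) = 0 + 13*(0 - 1) = 0 + 13*(-1) = 0 - 13 = -13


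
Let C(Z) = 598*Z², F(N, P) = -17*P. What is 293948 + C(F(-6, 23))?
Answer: 91716786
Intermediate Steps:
293948 + C(F(-6, 23)) = 293948 + 598*(-17*23)² = 293948 + 598*(-391)² = 293948 + 598*152881 = 293948 + 91422838 = 91716786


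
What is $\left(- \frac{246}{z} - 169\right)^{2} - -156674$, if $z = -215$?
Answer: $\frac{8544671571}{46225} \approx 1.8485 \cdot 10^{5}$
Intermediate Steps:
$\left(- \frac{246}{z} - 169\right)^{2} - -156674 = \left(- \frac{246}{-215} - 169\right)^{2} - -156674 = \left(\left(-246\right) \left(- \frac{1}{215}\right) - 169\right)^{2} + 156674 = \left(\frac{246}{215} - 169\right)^{2} + 156674 = \left(- \frac{36089}{215}\right)^{2} + 156674 = \frac{1302415921}{46225} + 156674 = \frac{8544671571}{46225}$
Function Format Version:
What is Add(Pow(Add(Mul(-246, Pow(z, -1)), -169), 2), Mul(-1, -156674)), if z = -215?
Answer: Rational(8544671571, 46225) ≈ 1.8485e+5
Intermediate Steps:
Add(Pow(Add(Mul(-246, Pow(z, -1)), -169), 2), Mul(-1, -156674)) = Add(Pow(Add(Mul(-246, Pow(-215, -1)), -169), 2), Mul(-1, -156674)) = Add(Pow(Add(Mul(-246, Rational(-1, 215)), -169), 2), 156674) = Add(Pow(Add(Rational(246, 215), -169), 2), 156674) = Add(Pow(Rational(-36089, 215), 2), 156674) = Add(Rational(1302415921, 46225), 156674) = Rational(8544671571, 46225)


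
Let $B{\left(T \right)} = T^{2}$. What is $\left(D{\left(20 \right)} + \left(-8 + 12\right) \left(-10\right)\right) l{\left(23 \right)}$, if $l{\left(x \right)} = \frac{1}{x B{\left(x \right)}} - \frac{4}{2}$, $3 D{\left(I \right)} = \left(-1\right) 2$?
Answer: $\frac{989542}{12167} \approx 81.33$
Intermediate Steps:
$D{\left(I \right)} = - \frac{2}{3}$ ($D{\left(I \right)} = \frac{\left(-1\right) 2}{3} = \frac{1}{3} \left(-2\right) = - \frac{2}{3}$)
$l{\left(x \right)} = -2 + \frac{1}{x^{3}}$ ($l{\left(x \right)} = \frac{1}{x x^{2}} - \frac{4}{2} = \frac{1}{x x^{2}} - 2 = \frac{1}{x^{3}} - 2 = -2 + \frac{1}{x^{3}}$)
$\left(D{\left(20 \right)} + \left(-8 + 12\right) \left(-10\right)\right) l{\left(23 \right)} = \left(- \frac{2}{3} + \left(-8 + 12\right) \left(-10\right)\right) \left(-2 + \frac{1}{12167}\right) = \left(- \frac{2}{3} + 4 \left(-10\right)\right) \left(-2 + \frac{1}{12167}\right) = \left(- \frac{2}{3} - 40\right) \left(- \frac{24333}{12167}\right) = \left(- \frac{122}{3}\right) \left(- \frac{24333}{12167}\right) = \frac{989542}{12167}$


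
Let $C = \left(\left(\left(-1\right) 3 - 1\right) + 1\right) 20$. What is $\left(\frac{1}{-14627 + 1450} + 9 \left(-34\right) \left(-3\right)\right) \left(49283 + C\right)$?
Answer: $\frac{595425281155}{13177} \approx 4.5187 \cdot 10^{7}$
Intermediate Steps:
$C = -60$ ($C = \left(\left(-3 - 1\right) + 1\right) 20 = \left(-4 + 1\right) 20 = \left(-3\right) 20 = -60$)
$\left(\frac{1}{-14627 + 1450} + 9 \left(-34\right) \left(-3\right)\right) \left(49283 + C\right) = \left(\frac{1}{-14627 + 1450} + 9 \left(-34\right) \left(-3\right)\right) \left(49283 - 60\right) = \left(\frac{1}{-13177} - -918\right) 49223 = \left(- \frac{1}{13177} + 918\right) 49223 = \frac{12096485}{13177} \cdot 49223 = \frac{595425281155}{13177}$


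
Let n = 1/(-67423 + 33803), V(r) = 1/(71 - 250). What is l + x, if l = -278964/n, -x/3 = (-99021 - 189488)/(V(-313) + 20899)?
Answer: 35085227226234933/3740920 ≈ 9.3788e+9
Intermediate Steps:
V(r) = -1/179 (V(r) = 1/(-179) = -1/179)
n = -1/33620 (n = 1/(-33620) = -1/33620 ≈ -2.9744e-5)
x = 154929333/3740920 (x = -3*(-99021 - 189488)/(-1/179 + 20899) = -(-865527)/3740920/179 = -(-865527)*179/3740920 = -3*(-51643111/3740920) = 154929333/3740920 ≈ 41.415)
l = 9378769680 (l = -278964/(-1/33620) = -278964*(-33620) = 9378769680)
l + x = 9378769680 + 154929333/3740920 = 35085227226234933/3740920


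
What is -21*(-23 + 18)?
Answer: 105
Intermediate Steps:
-21*(-23 + 18) = -21*(-5) = 105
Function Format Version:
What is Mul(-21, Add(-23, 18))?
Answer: 105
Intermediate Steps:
Mul(-21, Add(-23, 18)) = Mul(-21, -5) = 105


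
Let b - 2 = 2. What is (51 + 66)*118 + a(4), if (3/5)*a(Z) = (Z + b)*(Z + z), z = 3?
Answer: 41698/3 ≈ 13899.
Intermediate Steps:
b = 4 (b = 2 + 2 = 4)
a(Z) = 5*(3 + Z)*(4 + Z)/3 (a(Z) = 5*((Z + 4)*(Z + 3))/3 = 5*((4 + Z)*(3 + Z))/3 = 5*((3 + Z)*(4 + Z))/3 = 5*(3 + Z)*(4 + Z)/3)
(51 + 66)*118 + a(4) = (51 + 66)*118 + (20 + (5/3)*4² + (35/3)*4) = 117*118 + (20 + (5/3)*16 + 140/3) = 13806 + (20 + 80/3 + 140/3) = 13806 + 280/3 = 41698/3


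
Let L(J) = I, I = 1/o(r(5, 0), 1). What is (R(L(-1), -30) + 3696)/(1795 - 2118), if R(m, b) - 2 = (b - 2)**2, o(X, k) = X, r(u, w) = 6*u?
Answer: -4722/323 ≈ -14.619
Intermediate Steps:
I = 1/30 (I = 1/(6*5) = 1/30 ≈ 0.033333)
L(J) = 1/30
R(m, b) = 2 + (-2 + b)**2 (R(m, b) = 2 + (b - 2)**2 = 2 + (-2 + b)**2)
(R(L(-1), -30) + 3696)/(1795 - 2118) = ((2 + (-2 - 30)**2) + 3696)/(1795 - 2118) = ((2 + (-32)**2) + 3696)/(-323) = ((2 + 1024) + 3696)*(-1/323) = (1026 + 3696)*(-1/323) = 4722*(-1/323) = -4722/323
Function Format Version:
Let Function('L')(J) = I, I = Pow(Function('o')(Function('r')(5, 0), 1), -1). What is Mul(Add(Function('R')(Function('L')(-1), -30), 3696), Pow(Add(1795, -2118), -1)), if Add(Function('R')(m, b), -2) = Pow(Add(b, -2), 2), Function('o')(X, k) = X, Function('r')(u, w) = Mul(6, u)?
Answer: Rational(-4722, 323) ≈ -14.619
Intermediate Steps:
I = Rational(1, 30) (I = Pow(Mul(6, 5), -1) = Pow(30, -1) = Rational(1, 30) ≈ 0.033333)
Function('L')(J) = Rational(1, 30)
Function('R')(m, b) = Add(2, Pow(Add(-2, b), 2)) (Function('R')(m, b) = Add(2, Pow(Add(b, -2), 2)) = Add(2, Pow(Add(-2, b), 2)))
Mul(Add(Function('R')(Function('L')(-1), -30), 3696), Pow(Add(1795, -2118), -1)) = Mul(Add(Add(2, Pow(Add(-2, -30), 2)), 3696), Pow(Add(1795, -2118), -1)) = Mul(Add(Add(2, Pow(-32, 2)), 3696), Pow(-323, -1)) = Mul(Add(Add(2, 1024), 3696), Rational(-1, 323)) = Mul(Add(1026, 3696), Rational(-1, 323)) = Mul(4722, Rational(-1, 323)) = Rational(-4722, 323)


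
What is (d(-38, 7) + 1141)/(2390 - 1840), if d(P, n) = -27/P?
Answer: 8677/4180 ≈ 2.0758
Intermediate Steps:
(d(-38, 7) + 1141)/(2390 - 1840) = (-27/(-38) + 1141)/(2390 - 1840) = (-27*(-1/38) + 1141)/550 = (27/38 + 1141)*(1/550) = (43385/38)*(1/550) = 8677/4180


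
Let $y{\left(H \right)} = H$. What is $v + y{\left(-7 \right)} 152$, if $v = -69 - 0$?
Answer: $-1133$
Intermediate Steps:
$v = -69$ ($v = -69 + 0 = -69$)
$v + y{\left(-7 \right)} 152 = -69 - 1064 = -1133$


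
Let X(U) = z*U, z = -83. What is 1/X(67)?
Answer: -1/5561 ≈ -0.00017982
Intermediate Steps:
X(U) = -83*U
1/X(67) = 1/(-83*67) = 1/(-5561) = -1/5561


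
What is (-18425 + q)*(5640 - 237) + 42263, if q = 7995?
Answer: -56311027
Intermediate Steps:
(-18425 + q)*(5640 - 237) + 42263 = (-18425 + 7995)*(5640 - 237) + 42263 = -10430*5403 + 42263 = -56353290 + 42263 = -56311027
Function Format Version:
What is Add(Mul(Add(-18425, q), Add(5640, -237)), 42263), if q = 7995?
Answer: -56311027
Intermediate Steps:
Add(Mul(Add(-18425, q), Add(5640, -237)), 42263) = Add(Mul(Add(-18425, 7995), Add(5640, -237)), 42263) = Add(Mul(-10430, 5403), 42263) = Add(-56353290, 42263) = -56311027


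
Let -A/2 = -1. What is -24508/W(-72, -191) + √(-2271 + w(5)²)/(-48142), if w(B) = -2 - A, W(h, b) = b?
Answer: 24508/191 - I*√2255/48142 ≈ 128.31 - 0.00098639*I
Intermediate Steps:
A = 2 (A = -2*(-1) = 2)
w(B) = -4 (w(B) = -2 - 1*2 = -2 - 2 = -4)
-24508/W(-72, -191) + √(-2271 + w(5)²)/(-48142) = -24508/(-191) + √(-2271 + (-4)²)/(-48142) = -24508*(-1/191) + √(-2271 + 16)*(-1/48142) = 24508/191 + √(-2255)*(-1/48142) = 24508/191 + (I*√2255)*(-1/48142) = 24508/191 - I*√2255/48142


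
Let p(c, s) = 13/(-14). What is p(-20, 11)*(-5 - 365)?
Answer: 2405/7 ≈ 343.57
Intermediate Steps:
p(c, s) = -13/14 (p(c, s) = 13*(-1/14) = -13/14)
p(-20, 11)*(-5 - 365) = -13*(-5 - 365)/14 = -13/14*(-370) = 2405/7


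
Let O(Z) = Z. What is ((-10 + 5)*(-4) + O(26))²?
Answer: 2116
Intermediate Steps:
((-10 + 5)*(-4) + O(26))² = ((-10 + 5)*(-4) + 26)² = (-5*(-4) + 26)² = (20 + 26)² = 46² = 2116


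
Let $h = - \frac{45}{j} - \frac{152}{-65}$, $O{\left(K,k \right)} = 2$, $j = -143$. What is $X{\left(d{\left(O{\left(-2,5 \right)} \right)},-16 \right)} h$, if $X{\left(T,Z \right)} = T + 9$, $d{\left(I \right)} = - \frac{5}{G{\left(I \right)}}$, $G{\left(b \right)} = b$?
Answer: $\frac{1897}{110} \approx 17.245$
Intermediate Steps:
$d{\left(I \right)} = - \frac{5}{I}$
$h = \frac{1897}{715}$ ($h = - \frac{45}{-143} - \frac{152}{-65} = \left(-45\right) \left(- \frac{1}{143}\right) - - \frac{152}{65} = \frac{45}{143} + \frac{152}{65} = \frac{1897}{715} \approx 2.6531$)
$X{\left(T,Z \right)} = 9 + T$
$X{\left(d{\left(O{\left(-2,5 \right)} \right)},-16 \right)} h = \left(9 - \frac{5}{2}\right) \frac{1897}{715} = \frac{13}{2} \cdot \frac{1897}{715} = \frac{1897}{110}$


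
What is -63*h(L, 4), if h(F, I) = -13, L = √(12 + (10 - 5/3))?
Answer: 819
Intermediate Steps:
L = √183/3 (L = √(12 + (10 - 5/3)) = √(12 + 25/3) = √(61/3) = √183/3 ≈ 4.5092)
-63*h(L, 4) = -63*(-13) = 819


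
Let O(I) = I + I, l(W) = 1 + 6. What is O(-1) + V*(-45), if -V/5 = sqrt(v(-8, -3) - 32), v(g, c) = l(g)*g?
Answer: -2 + 450*I*sqrt(22) ≈ -2.0 + 2110.7*I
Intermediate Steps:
l(W) = 7
v(g, c) = 7*g
V = -10*I*sqrt(22) (V = -5*sqrt(7*(-8) - 32) = -5*sqrt(-56 - 32) = -10*I*sqrt(22) ≈ -46.904*I)
O(I) = 2*I
O(-1) + V*(-45) = 2*(-1) - 10*I*sqrt(22)*(-45) = -2 + 450*I*sqrt(22)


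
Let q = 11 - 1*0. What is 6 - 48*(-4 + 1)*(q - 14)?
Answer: -426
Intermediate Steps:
q = 11 (q = 11 + 0 = 11)
6 - 48*(-4 + 1)*(q - 14) = 6 - 48*(-4 + 1)*(11 - 14) = 6 - (-144)*(-3) = 6 - 48*9 = 6 - 432 = -426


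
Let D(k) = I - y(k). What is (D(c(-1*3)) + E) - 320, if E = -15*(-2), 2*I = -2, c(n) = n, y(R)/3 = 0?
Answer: -291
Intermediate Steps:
y(R) = 0 (y(R) = 3*0 = 0)
I = -1 (I = (½)*(-2) = -1)
D(k) = -1 (D(k) = -1 - 1*0 = -1 + 0 = -1)
E = 30
(D(c(-1*3)) + E) - 320 = (-1 + 30) - 320 = 29 - 320 = -291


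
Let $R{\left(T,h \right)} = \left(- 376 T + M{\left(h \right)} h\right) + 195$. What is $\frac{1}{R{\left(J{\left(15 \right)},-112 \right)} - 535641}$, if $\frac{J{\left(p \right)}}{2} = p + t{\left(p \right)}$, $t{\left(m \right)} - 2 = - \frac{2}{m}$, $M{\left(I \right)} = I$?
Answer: $- \frac{15}{8033786} \approx -1.8671 \cdot 10^{-6}$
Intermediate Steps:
$t{\left(m \right)} = 2 - \frac{2}{m}$
$J{\left(p \right)} = 4 - \frac{4}{p} + 2 p$ ($J{\left(p \right)} = 2 \left(p + \left(2 - \frac{2}{p}\right)\right) = 2 \left(2 + p - \frac{2}{p}\right) = 4 - \frac{4}{p} + 2 p$)
$R{\left(T,h \right)} = 195 + h^{2} - 376 T$ ($R{\left(T,h \right)} = \left(- 376 T + h h\right) + 195 = \left(- 376 T + h^{2}\right) + 195 = \left(h^{2} - 376 T\right) + 195 = 195 + h^{2} - 376 T$)
$\frac{1}{R{\left(J{\left(15 \right)},-112 \right)} - 535641} = \frac{1}{\left(195 + \left(-112\right)^{2} - 376 \left(4 - \frac{4}{15} + 2 \cdot 15\right)\right) - 535641} = \frac{1}{\left(195 + 12544 - 376 \left(4 - \frac{4}{15} + 30\right)\right) - 535641} = \frac{1}{\left(195 + 12544 - \frac{190256}{15}\right) - 535641} = \frac{1}{\frac{829}{15} - 535641} = \frac{1}{- \frac{8033786}{15}} = - \frac{15}{8033786}$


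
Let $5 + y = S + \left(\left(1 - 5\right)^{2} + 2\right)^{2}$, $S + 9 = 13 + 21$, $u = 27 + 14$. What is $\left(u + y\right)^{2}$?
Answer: $148225$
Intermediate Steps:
$u = 41$
$S = 25$ ($S = -9 + \left(13 + 21\right) = -9 + 34 = 25$)
$y = 344$ ($y = -5 + \left(25 + \left(\left(1 - 5\right)^{2} + 2\right)^{2}\right) = -5 + \left(25 + \left(\left(-4\right)^{2} + 2\right)^{2}\right) = -5 + \left(25 + \left(16 + 2\right)^{2}\right) = -5 + \left(25 + 18^{2}\right) = -5 + \left(25 + 324\right) = -5 + 349 = 344$)
$\left(u + y\right)^{2} = \left(41 + 344\right)^{2} = 385^{2} = 148225$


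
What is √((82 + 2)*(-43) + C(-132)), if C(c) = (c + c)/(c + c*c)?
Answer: I*√61985794/131 ≈ 60.1*I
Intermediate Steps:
C(c) = 2*c/(c + c²) (C(c) = (2*c)/(c + c²) = 2*c/(c + c²))
√((82 + 2)*(-43) + C(-132)) = √((82 + 2)*(-43) + 2/(1 - 132)) = √(84*(-43) + 2/(-131)) = √(-3612 + 2*(-1/131)) = √(-3612 - 2/131) = √(-473174/131) = I*√61985794/131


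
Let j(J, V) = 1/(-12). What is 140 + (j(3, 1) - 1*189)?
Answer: -589/12 ≈ -49.083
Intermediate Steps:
j(J, V) = -1/12
140 + (j(3, 1) - 1*189) = 140 + (-1/12 - 1*189) = 140 + (-1/12 - 189) = 140 - 2269/12 = -589/12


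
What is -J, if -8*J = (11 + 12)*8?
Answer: 23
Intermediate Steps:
J = -23 (J = -(11 + 12)*8/8 = -23*8/8 = -1/8*184 = -23)
-J = -1*(-23) = 23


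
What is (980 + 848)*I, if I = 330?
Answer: 603240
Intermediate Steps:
(980 + 848)*I = (980 + 848)*330 = 1828*330 = 603240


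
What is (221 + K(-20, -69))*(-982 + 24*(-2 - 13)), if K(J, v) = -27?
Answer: -260348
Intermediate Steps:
(221 + K(-20, -69))*(-982 + 24*(-2 - 13)) = (221 - 27)*(-982 + 24*(-2 - 13)) = 194*(-982 + 24*(-15)) = 194*(-982 - 360) = 194*(-1342) = -260348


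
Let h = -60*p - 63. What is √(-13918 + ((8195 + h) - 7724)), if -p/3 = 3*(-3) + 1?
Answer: 5*I*√598 ≈ 122.27*I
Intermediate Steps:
p = 24 (p = -3*(3*(-3) + 1) = -3*(-9 + 1) = -3*(-8) = 24)
h = -1503 (h = -60*24 - 63 = -1440 - 63 = -1503)
√(-13918 + ((8195 + h) - 7724)) = √(-13918 + ((8195 - 1503) - 7724)) = √(-13918 + (6692 - 7724)) = √(-13918 - 1032) = √(-14950) = 5*I*√598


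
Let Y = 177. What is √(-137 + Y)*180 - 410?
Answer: -410 + 360*√10 ≈ 728.42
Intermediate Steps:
√(-137 + Y)*180 - 410 = √(-137 + 177)*180 - 410 = √40*180 - 410 = (2*√10)*180 - 410 = 360*√10 - 410 = -410 + 360*√10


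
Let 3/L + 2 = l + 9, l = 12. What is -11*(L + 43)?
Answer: -9020/19 ≈ -474.74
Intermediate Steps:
L = 3/19 (L = 3/(-2 + (12 + 9)) = 3/(-2 + 21) = 3/19 ≈ 0.15789)
-11*(L + 43) = -11*(3/19 + 43) = -11*820/19 = -9020/19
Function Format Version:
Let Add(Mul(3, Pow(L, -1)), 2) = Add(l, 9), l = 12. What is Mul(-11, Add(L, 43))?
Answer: Rational(-9020, 19) ≈ -474.74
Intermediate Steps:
L = Rational(3, 19) (L = Mul(3, Pow(Add(-2, Add(12, 9)), -1)) = Mul(3, Pow(Add(-2, 21), -1)) = Mul(3, Pow(19, -1)) = Mul(3, Rational(1, 19)) = Rational(3, 19) ≈ 0.15789)
Mul(-11, Add(L, 43)) = Mul(-11, Add(Rational(3, 19), 43)) = Mul(-11, Rational(820, 19)) = Rational(-9020, 19)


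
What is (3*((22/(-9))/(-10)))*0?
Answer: 0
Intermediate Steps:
(3*((22/(-9))/(-10)))*0 = (3*((22*(-⅑))*(-⅒)))*0 = (3*(-22/9*(-⅒)))*0 = (3*(11/45))*0 = (11/15)*0 = 0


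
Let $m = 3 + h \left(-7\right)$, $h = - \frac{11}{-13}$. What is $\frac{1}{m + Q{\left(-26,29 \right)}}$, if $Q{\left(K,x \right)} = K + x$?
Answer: $13$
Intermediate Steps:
$h = \frac{11}{13}$ ($h = \left(-11\right) \left(- \frac{1}{13}\right) = \frac{11}{13} \approx 0.84615$)
$m = - \frac{38}{13}$ ($m = 3 + \frac{11}{13} \left(-7\right) = 3 - \frac{77}{13} = - \frac{38}{13} \approx -2.9231$)
$\frac{1}{m + Q{\left(-26,29 \right)}} = \frac{1}{- \frac{38}{13} + \left(-26 + 29\right)} = \frac{1}{- \frac{38}{13} + 3} = \frac{1}{\frac{1}{13}} = 13$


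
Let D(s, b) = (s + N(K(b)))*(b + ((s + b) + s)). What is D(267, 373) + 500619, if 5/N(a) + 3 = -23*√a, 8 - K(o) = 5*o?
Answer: 137920183333/163727 + 73600*I*√1857/491181 ≈ 8.4238e+5 + 6.4572*I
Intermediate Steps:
K(o) = 8 - 5*o
N(a) = 5/(-3 - 23*√a)
D(s, b) = (s - 5/(3 + 23*√(8 - 5*b)))*(2*b + 2*s) (D(s, b) = (s - 5/(3 + 23*√(8 - 5*b)))*(b + ((s + b) + s)) = (s - 5/(3 + 23*√(8 - 5*b)))*(b + ((b + s) + s)) = (s - 5/(3 + 23*√(8 - 5*b)))*(b + (b + 2*s)) = (s - 5/(3 + 23*√(8 - 5*b)))*(2*b + 2*s))
D(267, 373) + 500619 = 2*(-5*373 - 5*267 + 267*(3 + 23*√(8 - 5*373))*(373 + 267))/(3 + 23*√(8 - 5*373)) + 500619 = 2*(-1865 - 1335 + 267*(3 + 23*√(8 - 1865))*640)/(3 + 23*√(8 - 1865)) + 500619 = 2*(-1865 - 1335 + 267*(3 + 23*√(-1857))*640)/(3 + 23*√(-1857)) + 500619 = 2*(-1865 - 1335 + 267*(3 + 23*(I*√1857))*640)/(3 + 23*(I*√1857)) + 500619 = 2*(-1865 - 1335 + 267*(3 + 23*I*√1857)*640)/(3 + 23*I*√1857) + 500619 = 2*(-1865 - 1335 + (512640 + 3930240*I*√1857))/(3 + 23*I*√1857) + 500619 = 2*(509440 + 3930240*I*√1857)/(3 + 23*I*√1857) + 500619 = 500619 + 2*(509440 + 3930240*I*√1857)/(3 + 23*I*√1857)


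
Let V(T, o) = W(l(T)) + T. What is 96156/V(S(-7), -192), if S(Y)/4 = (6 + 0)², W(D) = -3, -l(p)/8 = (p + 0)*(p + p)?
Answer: 32052/47 ≈ 681.96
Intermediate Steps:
l(p) = -16*p² (l(p) = -8*(p + 0)*(p + p) = -8*p*2*p = -16*p²)
S(Y) = 144 (S(Y) = 4*(6 + 0)² = 4*6² = 4*36 = 144)
V(T, o) = -3 + T
96156/V(S(-7), -192) = 96156/(-3 + 144) = 96156/141 = 96156*(1/141) = 32052/47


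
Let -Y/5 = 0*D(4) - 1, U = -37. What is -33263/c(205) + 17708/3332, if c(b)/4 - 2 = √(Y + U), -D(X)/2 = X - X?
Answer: -27389335/59976 + 33263*I*√2/36 ≈ -456.67 + 1306.7*I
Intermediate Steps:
D(X) = 0 (D(X) = -2*(X - X) = -2*0 = 0)
Y = 5 (Y = -5*(0*0 - 1) = -5*(0 - 1) = -5*(-1) = 5)
c(b) = 8 + 16*I*√2 (c(b) = 8 + 4*√(5 - 37) = 8 + 4*√(-32) = 8 + 4*(4*I*√2) = 8 + 16*I*√2)
-33263/c(205) + 17708/3332 = -33263/(8 + 16*I*√2) + 17708/3332 = -33263/(8 + 16*I*√2) + 17708*(1/3332) = -33263/(8 + 16*I*√2) + 4427/833 = 4427/833 - 33263/(8 + 16*I*√2)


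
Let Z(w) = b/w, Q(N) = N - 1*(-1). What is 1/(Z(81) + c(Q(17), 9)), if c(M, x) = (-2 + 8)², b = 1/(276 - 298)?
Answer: 1782/64151 ≈ 0.027778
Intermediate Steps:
Q(N) = 1 + N (Q(N) = N + 1 = 1 + N)
b = -1/22 (b = 1/(-22) = -1/22 ≈ -0.045455)
c(M, x) = 36 (c(M, x) = 6² = 36)
Z(w) = -1/(22*w)
1/(Z(81) + c(Q(17), 9)) = 1/(-1/22/81 + 36) = 1/(-1/22*1/81 + 36) = 1/(-1/1782 + 36) = 1/(64151/1782) = 1782/64151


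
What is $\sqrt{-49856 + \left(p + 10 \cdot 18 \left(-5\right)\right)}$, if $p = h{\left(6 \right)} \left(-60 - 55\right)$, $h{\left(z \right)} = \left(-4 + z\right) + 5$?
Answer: $3 i \sqrt{5729} \approx 227.07 i$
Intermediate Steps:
$h{\left(z \right)} = 1 + z$
$p = -805$ ($p = \left(1 + 6\right) \left(-60 - 55\right) = 7 \left(-115\right) = -805$)
$\sqrt{-49856 + \left(p + 10 \cdot 18 \left(-5\right)\right)} = \sqrt{-49856 + \left(-805 + 10 \cdot 18 \left(-5\right)\right)} = \sqrt{-49856 + \left(-805 + 180 \left(-5\right)\right)} = \sqrt{-49856 - 1705} = \sqrt{-51561} = 3 i \sqrt{5729}$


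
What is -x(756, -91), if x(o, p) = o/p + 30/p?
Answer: 786/91 ≈ 8.6374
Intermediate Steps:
x(o, p) = 30/p + o/p
-x(756, -91) = -(30 + 756)/(-91) = -(-1)*786/91 = -1*(-786/91) = 786/91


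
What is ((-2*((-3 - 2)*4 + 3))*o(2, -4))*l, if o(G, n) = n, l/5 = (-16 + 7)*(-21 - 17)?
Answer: -232560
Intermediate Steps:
l = 1710 (l = 5*((-16 + 7)*(-21 - 17)) = 5*(-9*(-38)) = 5*342 = 1710)
((-2*((-3 - 2)*4 + 3))*o(2, -4))*l = (-2*((-3 - 2)*4 + 3)*(-4))*1710 = (-2*(-5*4 + 3)*(-4))*1710 = (-2*(-20 + 3)*(-4))*1710 = (-2*(-17)*(-4))*1710 = (34*(-4))*1710 = -136*1710 = -232560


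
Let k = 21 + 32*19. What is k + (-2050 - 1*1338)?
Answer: -2759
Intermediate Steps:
k = 629 (k = 21 + 608 = 629)
k + (-2050 - 1*1338) = 629 + (-2050 - 1*1338) = 629 + (-2050 - 1338) = 629 - 3388 = -2759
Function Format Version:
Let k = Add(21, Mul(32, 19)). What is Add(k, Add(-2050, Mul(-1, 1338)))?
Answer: -2759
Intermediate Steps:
k = 629 (k = Add(21, 608) = 629)
Add(k, Add(-2050, Mul(-1, 1338))) = Add(629, Add(-2050, Mul(-1, 1338))) = Add(629, Add(-2050, -1338)) = Add(629, -3388) = -2759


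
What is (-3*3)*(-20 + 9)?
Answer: 99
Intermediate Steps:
(-3*3)*(-20 + 9) = -9*(-11) = 99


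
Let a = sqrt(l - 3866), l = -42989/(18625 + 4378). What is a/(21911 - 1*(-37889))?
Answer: 9*I*sqrt(25267116281)/1375579400 ≈ 0.00104*I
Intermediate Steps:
l = -42989/23003 ≈ -1.8688
a = 9*I*sqrt(25267116281)/23003 (a = sqrt(-42989/23003 - 3866) = sqrt(-88972587/23003) = 9*I*sqrt(25267116281)/23003 ≈ 62.192*I)
a/(21911 - 1*(-37889)) = (9*I*sqrt(25267116281)/23003)/(21911 - 1*(-37889)) = (9*I*sqrt(25267116281)/23003)/(21911 + 37889) = (9*I*sqrt(25267116281)/23003)/59800 = (9*I*sqrt(25267116281)/23003)*(1/59800) = 9*I*sqrt(25267116281)/1375579400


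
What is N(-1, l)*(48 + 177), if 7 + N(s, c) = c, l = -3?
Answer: -2250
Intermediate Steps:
N(s, c) = -7 + c
N(-1, l)*(48 + 177) = (-7 - 3)*(48 + 177) = -10*225 = -2250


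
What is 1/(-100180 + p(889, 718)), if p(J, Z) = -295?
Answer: -1/100475 ≈ -9.9527e-6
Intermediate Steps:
1/(-100180 + p(889, 718)) = 1/(-100180 - 295) = 1/(-100475) = -1/100475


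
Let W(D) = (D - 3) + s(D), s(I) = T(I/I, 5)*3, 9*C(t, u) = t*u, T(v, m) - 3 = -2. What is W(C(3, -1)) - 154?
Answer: -463/3 ≈ -154.33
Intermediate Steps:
T(v, m) = 1 (T(v, m) = 3 - 2 = 1)
C(t, u) = t*u/9 (C(t, u) = (t*u)/9 = t*u/9)
s(I) = 3 (s(I) = 1*3 = 3)
W(D) = D (W(D) = (D - 3) + 3 = (-3 + D) + 3 = D)
W(C(3, -1)) - 154 = (⅑)*3*(-1) - 154 = -⅓ - 154 = -463/3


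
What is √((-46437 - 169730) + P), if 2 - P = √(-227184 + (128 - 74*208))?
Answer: √(-216165 - 4*I*√15153) ≈ 0.5295 - 464.94*I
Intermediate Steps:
P = 2 - 4*I*√15153 (P = 2 - √(-227184 + (128 - 74*208)) = 2 - √(-227184 + (128 - 15392)) = 2 - √(-227184 - 15264) = 2 - √(-242448) = 2 - 4*I*√15153 ≈ 2.0 - 492.39*I)
√((-46437 - 169730) + P) = √((-46437 - 169730) + (2 - 4*I*√15153)) = √(-216167 + (2 - 4*I*√15153)) = √(-216165 - 4*I*√15153)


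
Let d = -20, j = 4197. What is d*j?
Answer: -83940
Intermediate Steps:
d*j = -20*4197 = -83940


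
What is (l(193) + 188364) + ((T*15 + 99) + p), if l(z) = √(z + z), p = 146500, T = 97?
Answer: 336418 + √386 ≈ 3.3644e+5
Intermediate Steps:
l(z) = √2*√z (l(z) = √(2*z) = √2*√z)
(l(193) + 188364) + ((T*15 + 99) + p) = (√2*√193 + 188364) + ((97*15 + 99) + 146500) = (√386 + 188364) + ((1455 + 99) + 146500) = (188364 + √386) + (1554 + 146500) = (188364 + √386) + 148054 = 336418 + √386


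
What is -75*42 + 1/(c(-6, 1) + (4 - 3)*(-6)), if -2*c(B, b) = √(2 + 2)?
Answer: -22051/7 ≈ -3150.1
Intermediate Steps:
c(B, b) = -1 (c(B, b) = -√(2 + 2)/2 = -√4/2 = -½*2 = -1)
-75*42 + 1/(c(-6, 1) + (4 - 3)*(-6)) = -75*42 + 1/(-1 + (4 - 3)*(-6)) = -3150 + 1/(-1 + 1*(-6)) = -3150 + 1/(-1 - 6) = -3150 + 1/(-7) = -3150 - ⅐ = -22051/7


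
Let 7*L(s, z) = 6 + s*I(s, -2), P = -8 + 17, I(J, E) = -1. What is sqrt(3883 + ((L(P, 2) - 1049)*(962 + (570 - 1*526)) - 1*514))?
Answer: I*sqrt(51565451)/7 ≈ 1025.8*I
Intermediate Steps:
P = 9
L(s, z) = 6/7 - s/7 (L(s, z) = (6 + s*(-1))/7 = (6 - s)/7 = 6/7 - s/7)
sqrt(3883 + ((L(P, 2) - 1049)*(962 + (570 - 1*526)) - 1*514)) = sqrt(3883 + (((6/7 - 1/7*9) - 1049)*(962 + (570 - 1*526)) - 1*514)) = sqrt(3883 + (((6/7 - 9/7) - 1049)*(962 + (570 - 526)) - 514)) = sqrt(3883 + ((-3/7 - 1049)*(962 + 44) - 514)) = sqrt(3883 + (-7346/7*1006 - 514)) = sqrt(3883 + (-7390076/7 - 514)) = sqrt(3883 - 7393674/7) = sqrt(-7366493/7) = I*sqrt(51565451)/7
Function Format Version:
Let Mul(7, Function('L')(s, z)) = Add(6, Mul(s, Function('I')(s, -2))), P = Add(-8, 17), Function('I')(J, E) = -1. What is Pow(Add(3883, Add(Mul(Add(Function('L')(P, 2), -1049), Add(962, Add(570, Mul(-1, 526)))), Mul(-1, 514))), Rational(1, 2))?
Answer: Mul(Rational(1, 7), I, Pow(51565451, Rational(1, 2))) ≈ Mul(1025.8, I)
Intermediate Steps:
P = 9
Function('L')(s, z) = Add(Rational(6, 7), Mul(Rational(-1, 7), s)) (Function('L')(s, z) = Mul(Rational(1, 7), Add(6, Mul(s, -1))) = Mul(Rational(1, 7), Add(6, Mul(-1, s))) = Add(Rational(6, 7), Mul(Rational(-1, 7), s)))
Pow(Add(3883, Add(Mul(Add(Function('L')(P, 2), -1049), Add(962, Add(570, Mul(-1, 526)))), Mul(-1, 514))), Rational(1, 2)) = Pow(Add(3883, Add(Mul(Add(Add(Rational(6, 7), Mul(Rational(-1, 7), 9)), -1049), Add(962, Add(570, Mul(-1, 526)))), Mul(-1, 514))), Rational(1, 2)) = Pow(Add(3883, Add(Mul(Add(Add(Rational(6, 7), Rational(-9, 7)), -1049), Add(962, Add(570, -526))), -514)), Rational(1, 2)) = Pow(Add(3883, Add(Mul(Add(Rational(-3, 7), -1049), Add(962, 44)), -514)), Rational(1, 2)) = Pow(Add(3883, Add(Mul(Rational(-7346, 7), 1006), -514)), Rational(1, 2)) = Pow(Add(3883, Add(Rational(-7390076, 7), -514)), Rational(1, 2)) = Pow(Add(3883, Rational(-7393674, 7)), Rational(1, 2)) = Pow(Rational(-7366493, 7), Rational(1, 2)) = Mul(Rational(1, 7), I, Pow(51565451, Rational(1, 2)))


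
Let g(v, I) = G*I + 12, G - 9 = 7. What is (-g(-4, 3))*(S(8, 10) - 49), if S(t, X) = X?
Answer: 2340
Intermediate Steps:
G = 16 (G = 9 + 7 = 16)
g(v, I) = 12 + 16*I (g(v, I) = 16*I + 12 = 12 + 16*I)
(-g(-4, 3))*(S(8, 10) - 49) = (-(12 + 16*3))*(10 - 49) = -(12 + 48)*(-39) = -1*60*(-39) = -60*(-39) = 2340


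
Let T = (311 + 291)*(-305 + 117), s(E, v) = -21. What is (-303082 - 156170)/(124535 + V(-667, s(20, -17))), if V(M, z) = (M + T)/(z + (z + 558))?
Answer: -236974032/64146217 ≈ -3.6943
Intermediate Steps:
T = -113176 (T = 602*(-188) = -113176)
V(M, z) = (-113176 + M)/(558 + 2*z) (V(M, z) = (M - 113176)/(z + (z + 558)) = (-113176 + M)/(z + (558 + z)) = (-113176 + M)/(558 + 2*z))
(-303082 - 156170)/(124535 + V(-667, s(20, -17))) = (-303082 - 156170)/(124535 + (-113176 - 667)/(2*(279 - 21))) = -459252/(124535 + (1/2)*(-113843)/258) = -459252/(124535 + (1/2)*(1/258)*(-113843)) = -459252/(124535 - 113843/516) = -459252/64146217/516 = -459252*516/64146217 = -236974032/64146217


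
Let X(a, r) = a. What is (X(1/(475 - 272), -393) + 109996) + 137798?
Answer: 50302183/203 ≈ 2.4779e+5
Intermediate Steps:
(X(1/(475 - 272), -393) + 109996) + 137798 = (1/(475 - 272) + 109996) + 137798 = (1/203 + 109996) + 137798 = 22329189/203 + 137798 = 50302183/203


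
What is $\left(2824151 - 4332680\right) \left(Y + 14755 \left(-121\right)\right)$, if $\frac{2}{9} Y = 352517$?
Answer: $\frac{600480528153}{2} \approx 3.0024 \cdot 10^{11}$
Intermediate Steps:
$Y = \frac{3172653}{2}$ ($Y = \frac{9}{2} \cdot 352517 = \frac{3172653}{2} \approx 1.5863 \cdot 10^{6}$)
$\left(2824151 - 4332680\right) \left(Y + 14755 \left(-121\right)\right) = \left(2824151 - 4332680\right) \left(\frac{3172653}{2} + 14755 \left(-121\right)\right) = - 1508529 \left(\frac{3172653}{2} - 1785355\right) = \left(-1508529\right) \left(- \frac{398057}{2}\right) = \frac{600480528153}{2}$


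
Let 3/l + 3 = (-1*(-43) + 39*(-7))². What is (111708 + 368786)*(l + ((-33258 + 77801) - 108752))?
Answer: -1631980318554180/52897 ≈ -3.0852e+10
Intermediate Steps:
l = 3/52897 (l = 3/(-3 + (-1*(-43) + 39*(-7))²) = 3/(-3 + (43 - 273)²) = 3/(-3 + (-230)²) = 3/(-3 + 52900) = 3/52897 ≈ 5.6714e-5)
(111708 + 368786)*(l + ((-33258 + 77801) - 108752)) = (111708 + 368786)*(3/52897 + ((-33258 + 77801) - 108752)) = 480494*(3/52897 + (44543 - 108752)) = 480494*(3/52897 - 64209) = 480494*(-3396463470/52897) = -1631980318554180/52897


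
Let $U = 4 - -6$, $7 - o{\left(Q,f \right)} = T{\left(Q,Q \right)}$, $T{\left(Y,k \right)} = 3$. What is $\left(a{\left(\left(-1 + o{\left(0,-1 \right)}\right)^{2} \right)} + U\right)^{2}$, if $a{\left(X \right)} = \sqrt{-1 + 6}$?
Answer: $\left(10 + \sqrt{5}\right)^{2} \approx 149.72$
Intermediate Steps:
$o{\left(Q,f \right)} = 4$ ($o{\left(Q,f \right)} = 7 - 3 = 4$)
$U = 10$ ($U = 4 + 6 = 10$)
$a{\left(X \right)} = \sqrt{5}$
$\left(a{\left(\left(-1 + o{\left(0,-1 \right)}\right)^{2} \right)} + U\right)^{2} = \left(\sqrt{5} + 10\right)^{2} = \left(10 + \sqrt{5}\right)^{2}$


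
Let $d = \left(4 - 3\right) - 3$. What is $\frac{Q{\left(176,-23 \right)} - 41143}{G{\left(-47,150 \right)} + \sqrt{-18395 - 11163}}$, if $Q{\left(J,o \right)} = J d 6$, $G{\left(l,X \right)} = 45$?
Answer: $- \frac{1946475}{31583} + \frac{43255 i \sqrt{29558}}{31583} \approx -61.63 + 235.46 i$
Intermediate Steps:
$d = -2$ ($d = 1 - 3 = -2$)
$Q{\left(J,o \right)} = - 12 J$ ($Q{\left(J,o \right)} = J \left(-2\right) 6 = - 2 J 6 = - 12 J$)
$\frac{Q{\left(176,-23 \right)} - 41143}{G{\left(-47,150 \right)} + \sqrt{-18395 - 11163}} = \frac{\left(-12\right) 176 - 41143}{45 + \sqrt{-18395 - 11163}} = \frac{-2112 - 41143}{45 + \sqrt{-29558}} = - \frac{43255}{45 + i \sqrt{29558}}$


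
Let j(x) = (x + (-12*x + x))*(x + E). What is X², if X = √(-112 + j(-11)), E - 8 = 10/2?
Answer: 108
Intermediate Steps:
E = 13 (E = 8 + 10/2 = 8 + 10*(½) = 8 + 5 = 13)
j(x) = -10*x*(13 + x) (j(x) = (x + (-12*x + x))*(x + 13) = (x - 11*x)*(13 + x) = (-10*x)*(13 + x) = -10*x*(13 + x))
X = 6*√3 (X = √(-112 - 10*(-11)*(13 - 11)) = √(-112 - 10*(-11)*2) = √(-112 + 220) = √108 = 6*√3 ≈ 10.392)
X² = (6*√3)² = 108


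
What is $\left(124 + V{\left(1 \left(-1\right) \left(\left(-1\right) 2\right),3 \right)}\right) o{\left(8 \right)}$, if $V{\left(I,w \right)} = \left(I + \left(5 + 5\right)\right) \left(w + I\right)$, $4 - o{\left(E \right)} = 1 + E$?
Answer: $-920$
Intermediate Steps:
$o{\left(E \right)} = 3 - E$ ($o{\left(E \right)} = 4 - \left(1 + E\right) = 3 - E$)
$V{\left(I,w \right)} = \left(10 + I\right) \left(I + w\right)$ ($V{\left(I,w \right)} = \left(I + 10\right) \left(I + w\right) = \left(10 + I\right) \left(I + w\right)$)
$\left(124 + V{\left(1 \left(-1\right) \left(\left(-1\right) 2\right),3 \right)}\right) o{\left(8 \right)} = \left(124 + \left(\left(1 \left(-1\right) \left(\left(-1\right) 2\right)\right)^{2} + 10 \cdot 1 \left(-1\right) \left(\left(-1\right) 2\right) + 10 \cdot 3 + 1 \left(-1\right) \left(\left(-1\right) 2\right) 3\right)\right) \left(3 - 8\right) = \left(124 + \left(\left(\left(-1\right) \left(-2\right)\right)^{2} + 10 \left(\left(-1\right) \left(-2\right)\right) + 30 + \left(-1\right) \left(-2\right) 3\right)\right) \left(3 - 8\right) = \left(124 + \left(2^{2} + 10 \cdot 2 + 30 + 2 \cdot 3\right)\right) \left(-5\right) = \left(124 + \left(4 + 20 + 30 + 6\right)\right) \left(-5\right) = \left(124 + 60\right) \left(-5\right) = 184 \left(-5\right) = -920$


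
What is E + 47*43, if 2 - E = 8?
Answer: 2015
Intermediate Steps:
E = -6 (E = 2 - 1*8 = 2 - 8 = -6)
E + 47*43 = -6 + 47*43 = -6 + 2021 = 2015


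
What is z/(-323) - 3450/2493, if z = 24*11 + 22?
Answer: -609116/268413 ≈ -2.2693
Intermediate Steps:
z = 286 (z = 264 + 22 = 286)
z/(-323) - 3450/2493 = 286/(-323) - 3450/2493 = 286*(-1/323) - 3450*1/2493 = -286/323 - 1150/831 = -609116/268413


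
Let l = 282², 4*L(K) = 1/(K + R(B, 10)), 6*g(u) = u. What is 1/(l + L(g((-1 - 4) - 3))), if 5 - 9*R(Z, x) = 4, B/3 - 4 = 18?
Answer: 44/3499047 ≈ 1.2575e-5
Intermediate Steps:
B = 66 (B = 12 + 3*18 = 12 + 54 = 66)
R(Z, x) = ⅑ (R(Z, x) = 5/9 - ⅑*4 = 5/9 - 4/9 = ⅑)
g(u) = u/6
L(K) = 1/(4*(⅑ + K)) (L(K) = 1/(4*(K + ⅑)) = 1/(4*(⅑ + K)))
l = 79524
1/(l + L(g((-1 - 4) - 3))) = 1/(79524 + 9/(4*(1 + 9*(((-1 - 4) - 3)/6)))) = 1/(79524 + 9/(4*(1 + 9*((-5 - 3)/6)))) = 1/(79524 + 9/(4*(1 + 9*((⅙)*(-8))))) = 1/(79524 + 9/(4*(1 + 9*(-4/3)))) = 1/(79524 + 9/(4*(1 - 12))) = 1/(79524 + (9/4)/(-11)) = 1/(79524 + (9/4)*(-1/11)) = 1/(79524 - 9/44) = 1/(3499047/44) = 44/3499047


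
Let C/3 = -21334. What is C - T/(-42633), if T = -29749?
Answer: -2728627015/42633 ≈ -64003.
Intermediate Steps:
C = -64002 (C = 3*(-21334) = -64002)
C - T/(-42633) = -64002 - (-29749)/(-42633) = -64002 - (-29749)*(-1)/42633 = -64002 - 1*29749/42633 = -64002 - 29749/42633 = -2728627015/42633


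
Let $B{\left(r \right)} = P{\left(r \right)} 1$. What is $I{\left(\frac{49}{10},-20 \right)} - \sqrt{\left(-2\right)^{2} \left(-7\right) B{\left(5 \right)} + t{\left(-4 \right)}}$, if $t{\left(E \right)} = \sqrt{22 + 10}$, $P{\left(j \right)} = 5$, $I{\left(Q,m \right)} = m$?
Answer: $-20 - 2 i \sqrt{35 - \sqrt{2}} \approx -20.0 - 11.591 i$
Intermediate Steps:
$t{\left(E \right)} = 4 \sqrt{2}$ ($t{\left(E \right)} = \sqrt{32} = 4 \sqrt{2}$)
$B{\left(r \right)} = 5$ ($B{\left(r \right)} = 5 \cdot 1 = 5$)
$I{\left(\frac{49}{10},-20 \right)} - \sqrt{\left(-2\right)^{2} \left(-7\right) B{\left(5 \right)} + t{\left(-4 \right)}} = -20 - \sqrt{\left(-2\right)^{2} \left(-7\right) 5 + 4 \sqrt{2}} = -20 - \sqrt{4 \left(-7\right) 5 + 4 \sqrt{2}} = -20 - \sqrt{\left(-28\right) 5 + 4 \sqrt{2}} = -20 - \sqrt{-140 + 4 \sqrt{2}}$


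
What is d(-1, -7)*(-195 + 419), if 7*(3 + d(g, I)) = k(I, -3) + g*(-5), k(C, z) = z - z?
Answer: -512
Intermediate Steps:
k(C, z) = 0
d(g, I) = -3 - 5*g/7 (d(g, I) = -3 + (0 + g*(-5))/7 = -3 + (0 - 5*g)/7 = -3 + (-5*g)/7 = -3 - 5*g/7)
d(-1, -7)*(-195 + 419) = (-3 - 5/7*(-1))*(-195 + 419) = (-3 + 5/7)*224 = -16/7*224 = -512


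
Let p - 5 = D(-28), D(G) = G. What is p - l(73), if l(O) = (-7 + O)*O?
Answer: -4841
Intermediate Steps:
l(O) = O*(-7 + O)
p = -23 (p = 5 - 28 = -23)
p - l(73) = -23 - 73*(-7 + 73) = -23 - 73*66 = -23 - 1*4818 = -23 - 4818 = -4841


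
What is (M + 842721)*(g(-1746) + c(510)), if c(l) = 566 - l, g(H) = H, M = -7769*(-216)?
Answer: -4260194250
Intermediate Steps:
M = 1678104
(M + 842721)*(g(-1746) + c(510)) = (1678104 + 842721)*(-1746 + (566 - 1*510)) = 2520825*(-1746 + (566 - 510)) = 2520825*(-1746 + 56) = 2520825*(-1690) = -4260194250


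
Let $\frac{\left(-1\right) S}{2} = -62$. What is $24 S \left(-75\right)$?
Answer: $-223200$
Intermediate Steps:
$S = 124$ ($S = \left(-2\right) \left(-62\right) = 124$)
$24 S \left(-75\right) = 24 \cdot 124 \left(-75\right) = 2976 \left(-75\right) = -223200$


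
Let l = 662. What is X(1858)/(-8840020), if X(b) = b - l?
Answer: -299/2210005 ≈ -0.00013529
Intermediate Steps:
X(b) = -662 + b (X(b) = b - 1*662 = b - 662 = -662 + b)
X(1858)/(-8840020) = (-662 + 1858)/(-8840020) = 1196*(-1/8840020) = -299/2210005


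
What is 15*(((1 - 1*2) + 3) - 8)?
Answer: -90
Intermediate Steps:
15*(((1 - 1*2) + 3) - 8) = 15*(((1 - 2) + 3) - 8) = 15*((-1 + 3) - 8) = 15*(2 - 8) = 15*(-6) = -90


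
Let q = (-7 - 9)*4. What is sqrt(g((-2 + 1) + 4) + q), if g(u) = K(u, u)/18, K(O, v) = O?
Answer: I*sqrt(2298)/6 ≈ 7.9896*I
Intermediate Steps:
g(u) = u/18
q = -64 (q = -16*4 = -64)
sqrt(g((-2 + 1) + 4) + q) = sqrt(((-2 + 1) + 4)/18 - 64) = sqrt((-1 + 4)/18 - 64) = sqrt((1/18)*3 - 64) = sqrt(1/6 - 64) = sqrt(-383/6) = I*sqrt(2298)/6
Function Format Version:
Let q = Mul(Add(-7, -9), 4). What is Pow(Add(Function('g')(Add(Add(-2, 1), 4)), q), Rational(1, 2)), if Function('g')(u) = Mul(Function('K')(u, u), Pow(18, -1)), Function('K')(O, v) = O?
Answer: Mul(Rational(1, 6), I, Pow(2298, Rational(1, 2))) ≈ Mul(7.9896, I)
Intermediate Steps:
Function('g')(u) = Mul(Rational(1, 18), u) (Function('g')(u) = Mul(u, Pow(18, -1)) = Mul(u, Rational(1, 18)) = Mul(Rational(1, 18), u))
q = -64 (q = Mul(-16, 4) = -64)
Pow(Add(Function('g')(Add(Add(-2, 1), 4)), q), Rational(1, 2)) = Pow(Add(Mul(Rational(1, 18), Add(Add(-2, 1), 4)), -64), Rational(1, 2)) = Pow(Add(Mul(Rational(1, 18), Add(-1, 4)), -64), Rational(1, 2)) = Pow(Add(Mul(Rational(1, 18), 3), -64), Rational(1, 2)) = Pow(Add(Rational(1, 6), -64), Rational(1, 2)) = Pow(Rational(-383, 6), Rational(1, 2)) = Mul(Rational(1, 6), I, Pow(2298, Rational(1, 2)))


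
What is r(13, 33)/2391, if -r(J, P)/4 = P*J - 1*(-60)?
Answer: -652/797 ≈ -0.81807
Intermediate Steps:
r(J, P) = -240 - 4*J*P (r(J, P) = -4*(P*J - 1*(-60)) = -4*(J*P + 60) = -4*(60 + J*P) = -240 - 4*J*P)
r(13, 33)/2391 = (-240 - 4*13*33)/2391 = (-240 - 1716)*(1/2391) = -1956*1/2391 = -652/797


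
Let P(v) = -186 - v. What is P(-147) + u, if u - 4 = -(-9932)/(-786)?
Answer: -18721/393 ≈ -47.636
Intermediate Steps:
u = -3394/393 (u = 4 - (-9932)/(-786) = 4 - (-9932)*(-1)/786 = 4 - 13*382/393 = 4 - 4966/393 = -3394/393 ≈ -8.6361)
P(-147) + u = (-186 - 1*(-147)) - 3394/393 = (-186 + 147) - 3394/393 = -39 - 3394/393 = -18721/393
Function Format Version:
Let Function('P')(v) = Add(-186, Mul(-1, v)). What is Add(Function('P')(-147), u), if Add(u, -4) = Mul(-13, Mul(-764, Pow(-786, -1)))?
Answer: Rational(-18721, 393) ≈ -47.636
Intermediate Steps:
u = Rational(-3394, 393) (u = Add(4, Mul(-13, Mul(-764, Pow(-786, -1)))) = Add(4, Mul(-13, Mul(-764, Rational(-1, 786)))) = Add(4, Mul(-13, Rational(382, 393))) = Add(4, Rational(-4966, 393)) = Rational(-3394, 393) ≈ -8.6361)
Add(Function('P')(-147), u) = Add(Add(-186, Mul(-1, -147)), Rational(-3394, 393)) = Add(Add(-186, 147), Rational(-3394, 393)) = Add(-39, Rational(-3394, 393)) = Rational(-18721, 393)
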